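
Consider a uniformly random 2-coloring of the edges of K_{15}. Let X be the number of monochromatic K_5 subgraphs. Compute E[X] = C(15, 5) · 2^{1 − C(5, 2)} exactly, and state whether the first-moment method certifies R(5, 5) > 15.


E[X] = C(15, 5) · 2^{1 − 10} = 3003 · 2^{−9} = 3003/512.
As a reduced fraction: E[X] = 3003/512 ≈ 5.8652344.
Is E[X] < 1? NO.
Since E[X] ≥ 1, the first-moment bound is inconclusive at n = 15; it does NOT by itself certify R(5, 5) > 15.

E[X] = 3003/512 ≈ 5.8652344; E[X] ≥ 1; first-moment method inconclusive here.


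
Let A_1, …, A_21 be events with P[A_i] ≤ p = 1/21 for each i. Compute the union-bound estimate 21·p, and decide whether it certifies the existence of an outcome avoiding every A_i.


Union bound: P[∪_{i=1}^{21} A_i] ≤ Σ_i P[A_i] ≤ 21·p = 21·(1/21) = 1.
Numerically: 1 ≈ 1.000.
Is 1 < 1? NO.
Since the bound 1 is ≥ 1, the union bound is uninformative here; it does NOT by itself certify existence.

21·p = 1 ≈ 1.000; existence NOT certified by the union bound.


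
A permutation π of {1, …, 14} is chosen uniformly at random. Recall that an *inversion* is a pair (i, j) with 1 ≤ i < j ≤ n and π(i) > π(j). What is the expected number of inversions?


Write X = Σ X_I over the C(14, 2) = 91 pairs i < j, with X_I the indicator of one inversion.
There are 91 indicators.
For each fixed pair i < j, the values π(i) and π(j) are two distinct elements of {1, …, 14} in uniformly random order; by symmetry P[π(i) > π(j)] = 1/2.
By linearity: E[X] = 91 · (1/2) = C(14, 2) · (1/2) = 91/2 = 91/2 ≈ 45.50000.

E[X] = 91/2 = 45.50000.


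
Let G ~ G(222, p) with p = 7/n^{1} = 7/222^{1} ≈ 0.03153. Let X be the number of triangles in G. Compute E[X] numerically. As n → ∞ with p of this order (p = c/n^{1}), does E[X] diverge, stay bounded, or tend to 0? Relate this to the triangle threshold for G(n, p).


Number of potential triangles: C(222, 3) = 1798940.
Each occurs with probability p³ ≈ (0.03153)³ ≈ 3.134983e-05.
By linearity: E[X] = C(222, 3)·p³ ≈ 1798940 · 3.134983e-05 ≈ 56.3965.
Here α = 1, so p = 7/n is exactly at the triangle threshold p ~ 1/n. Asymptotically E[X] → c³/6 = 7³/6 = 343/6 ≈ 57.1667, a bounded constant. In this regime the triangle count is asymptotically Poisson(c³/6).

E[X] ≈ 56.3965; in regime p = Θ(1/n^{1}) E[X] stays bounded (at the triangle threshold p ~ 1/n).


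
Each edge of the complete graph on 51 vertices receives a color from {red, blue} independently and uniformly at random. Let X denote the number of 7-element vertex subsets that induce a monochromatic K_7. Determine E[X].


Let X = Σ_S X_S over the C(51, 7) = 115775100 subsets S of size 7, where X_S = 1 if the K_7 on S is monochromatic.
For a fixed S, the K_7 on S has C(7, 2) = 21 edges. P[all 21 edges red] = (1/2)^21, and likewise for blue, so P[monochromatic] = 2·(1/2)^21 = 2^{1 − 21} = 1/1048576.
By linearity of expectation: E[X] = C(51, 7) · 2^{1 − 21} = 115775100 · 1/1048576 = 28943775/262144.
Numerically: E[X] ≈ 110.4117.

E[X] = C(51,7)·2^(1−C(7,2)) = 28943775/262144 ≈ 110.4117.


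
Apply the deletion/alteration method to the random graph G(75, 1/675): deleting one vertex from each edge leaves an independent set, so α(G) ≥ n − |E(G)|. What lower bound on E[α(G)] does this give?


E[|E(G)|] = C(75, 2)·p = 2775 · (1/675) = 37/9.
E[α(G)] ≥ n − E[|E(G)|] = 75 − 37/9 = 638/9.
Numerically: ≈ 70.8889.
(This is only a lower bound; the true E[α(G)] may be larger.)

E[α(G)] ≥ 638/9 ≈ 70.8889.


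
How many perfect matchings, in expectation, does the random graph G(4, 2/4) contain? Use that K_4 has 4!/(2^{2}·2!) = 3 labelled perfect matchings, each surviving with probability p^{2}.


K_4 has 4!/(2^{2}·2!) = 3 labelled perfect matchings.
For each such perfect matching H, let X_H = 1 if all 2 edges of H are present in G. Then P[X_H = 1] = p^{2} = (1/2)^{2} = 1/4.
Summing the indicators: E[X] = Σ_H E[X_H] = 3 · p^{2} = 3 · 1/4 = 3/4.
Numerically: E[X] ≈ 0.75.

E[X] = 3 · (1/2)^{2} = 3/4 ≈ 0.75.


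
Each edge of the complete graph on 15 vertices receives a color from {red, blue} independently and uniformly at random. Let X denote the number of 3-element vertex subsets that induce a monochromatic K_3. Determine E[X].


Let X = Σ_S X_S over the C(15, 3) = 455 subsets S of size 3, where X_S = 1 if the K_3 on S is monochromatic.
For a fixed S, the K_3 on S has C(3, 2) = 3 edges. P[all 3 edges red] = (1/2)^3, and likewise for blue, so P[monochromatic] = 2·(1/2)^3 = 2^{1 − 3} = 1/4.
Summing: E[X] = C(15, 3) · 2^{1 − 3} = 455 · 1/4 = 455/4.
Numerically: E[X] ≈ 113.7500.

E[X] = C(15,3)·2^(1−C(3,2)) = 455/4 ≈ 113.7500.


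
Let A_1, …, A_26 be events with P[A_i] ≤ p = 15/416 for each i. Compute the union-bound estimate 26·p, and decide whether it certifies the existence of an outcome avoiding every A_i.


Union bound: P[∪_{i=1}^{26} A_i] ≤ Σ_i P[A_i] ≤ 26·p = 26·(15/416) = 15/16.
Numerically: 15/16 ≈ 0.9375000.
Is 15/16 < 1? YES.
Since P[∪ A_i] ≤ 15/16 < 1, the complement has P[∩ A_i^c] ≥ 1 − 15/16 = 1/16 > 0, so some outcome avoids every A_i.

26·p = 15/16 ≈ 0.9375000; existence CERTIFIED by the union bound.


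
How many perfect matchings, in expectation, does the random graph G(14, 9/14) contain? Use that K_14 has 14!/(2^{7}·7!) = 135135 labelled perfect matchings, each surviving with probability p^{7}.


K_14 has 14!/(2^{7}·7!) = 135135 labelled perfect matchings.
For each such perfect matching H, let X_H = 1 if all 7 edges of H are present in G. Then P[X_H = 1] = p^{7} = (9/14)^{7} = 4782969/105413504.
By linearity of expectation: E[X] = Σ_H E[X_H] = 135135 · p^{7} = 135135 · 4782969/105413504 = 92335216545/15059072.
Numerically: E[X] ≈ 6131.53.

E[X] = 135135 · (9/14)^{7} = 92335216545/15059072 ≈ 6131.53.


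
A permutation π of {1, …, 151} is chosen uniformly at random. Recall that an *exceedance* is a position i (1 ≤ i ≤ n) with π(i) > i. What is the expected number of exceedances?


Write X = Σ_{i=1}^{151} X_i, where X_i = 1_{π(i) > i}.
For each fixed i, π(i) is uniform over {1, …, 151} (marginal of a uniform permutation), so P[π(i) > i] = (n − i)/n. Summing: Σ_{i=1}^{151} (n − i)/n = (0 + 1 + … + 150)/151 = 151(151 − 1)/(2·151) = (151 − 1)/2.
Hence E[X] = Σ_{i=1}^{151} (151 − i)/151 = 75 ≈ 75.000000.

E[X] = 75 = 75.000000.


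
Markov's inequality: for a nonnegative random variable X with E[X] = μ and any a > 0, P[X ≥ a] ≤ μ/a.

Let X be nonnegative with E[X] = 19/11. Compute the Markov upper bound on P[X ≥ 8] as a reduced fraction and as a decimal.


μ = E[X] = 19/11, a = 8.
Markov: P[X ≥ 8] ≤ μ/a = (19/11)/8 = 19/88.
Numerically: ≈ 0.2159.
(Since a = 8 > μ = 1.7273, the bound 19/88 is < 1 and informative.)

P[X ≥ 8] ≤ 19/88 ≈ 0.2159.


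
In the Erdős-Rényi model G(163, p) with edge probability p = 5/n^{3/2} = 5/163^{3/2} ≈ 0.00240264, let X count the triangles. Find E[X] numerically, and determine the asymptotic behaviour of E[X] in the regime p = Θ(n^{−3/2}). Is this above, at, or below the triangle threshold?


Number of potential triangles: C(163, 3) = 708561.
Each occurs with probability p³ ≈ (0.00240264)³ ≈ 1.38696593e-08.
By linearity: E[X] = C(163, 3)·p³ ≈ 708561 · 1.38696593e-08 ≈ 0.009827.
Since α = 3/2 > 1, p = c/n^{3/2} = o(1/n) is below the triangle threshold p ~ 1/n. Asymptotically E[X] ~ (c³/6)·n^{3(1−α)} = (5³/6)·n^{-1.5} → 0, so by Markov's inequality G has no triangles w.h.p.

E[X] ≈ 0.009827; in regime p = Θ(1/n^{3/2}) E[X] tends to 0 (below the triangle threshold p ~ 1/n).


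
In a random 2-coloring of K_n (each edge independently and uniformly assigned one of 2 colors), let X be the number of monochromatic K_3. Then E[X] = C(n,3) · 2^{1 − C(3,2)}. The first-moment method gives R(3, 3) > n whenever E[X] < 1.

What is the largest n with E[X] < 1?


We need C(n, 3) · 2^{1 − 3} < 1, i.e. C(n, 3) < 2^{3 − 1} = 4.
Check values of n near the boundary:
  n = 3: C(3, 3) = 1; 1 < 4? YES
  n = 4: C(4, 3) = 4; 4 < 4? NO
  n = 5: C(5, 3) = 10; 10 < 4? NO
  n = 6: C(6, 3) = 20; 20 < 4? NO
The largest n with C(n, 3) < 4 is n = 3 (where E[X] = 1/4 ≈ 0.250000). Hence R(3, 3) > 3, i.e. R(3, 3) ≥ 4.

Largest n = 3; hence R(3, 3) > 3.


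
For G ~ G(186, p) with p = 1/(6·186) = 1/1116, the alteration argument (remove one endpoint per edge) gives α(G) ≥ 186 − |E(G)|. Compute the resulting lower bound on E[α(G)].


E[|E(G)|] = C(186, 2)·p = 17205 · (1/1116) = 185/12.
E[α(G)] ≥ n − E[|E(G)|] = 186 − 185/12 = 2047/12.
Numerically: ≈ 170.583333.
(This is only a lower bound; the true E[α(G)] may be larger.)

E[α(G)] ≥ 2047/12 ≈ 170.583333.


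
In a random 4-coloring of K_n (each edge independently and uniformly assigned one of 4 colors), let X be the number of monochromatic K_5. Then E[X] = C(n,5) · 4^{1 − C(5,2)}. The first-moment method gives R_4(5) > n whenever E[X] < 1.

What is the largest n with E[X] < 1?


We need C(n, 5) · 4^{1 − 10} < 1, i.e. C(n, 5) < 4^{10 − 1} = 262144.
Check values of n near the boundary:
  n = 32: C(32, 5) = 201376; 201376 < 262144? YES
  n = 33: C(33, 5) = 237336; 237336 < 262144? YES
  n = 34: C(34, 5) = 278256; 278256 < 262144? NO
The largest n with C(n, 5) < 262144 is n = 33 (where E[X] = 29667/32768 ≈ 0.905365). Hence R_4(5) > 33, i.e. R_4(5) ≥ 34.

Largest n = 33; hence R_4(5) > 33.


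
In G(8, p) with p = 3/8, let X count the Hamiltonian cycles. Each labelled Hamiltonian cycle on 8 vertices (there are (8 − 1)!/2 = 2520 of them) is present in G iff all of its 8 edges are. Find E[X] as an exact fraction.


K_8 has (8 − 1)!/2 = 2520 labelled Hamiltonian cycles.
For each such Hamiltonian cycle H, let X_H = 1 if all 8 edges of H are present in G. Then P[X_H = 1] = p^{8} = (3/8)^{8} = 6561/16777216.
By linearity: E[X] = Σ_H E[X_H] = 2520 · p^{8} = 2520 · 6561/16777216 = 2066715/2097152.
Numerically: E[X] ≈ 0.985487.

E[X] = 2520 · (3/8)^{8} = 2066715/2097152 ≈ 0.985487.


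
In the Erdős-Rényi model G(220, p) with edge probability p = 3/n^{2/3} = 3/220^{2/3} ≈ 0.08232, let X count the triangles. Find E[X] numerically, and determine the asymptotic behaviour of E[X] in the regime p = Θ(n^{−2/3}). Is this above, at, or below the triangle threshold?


Number of potential triangles: C(220, 3) = 1750540.
Each occurs with probability p³ ≈ (0.08232)³ ≈ 5.5785124e-04.
By linearity: E[X] = C(220, 3)·p³ ≈ 1750540 · 5.5785124e-04 ≈ 976.54091.
Since α = 2/3 < 1, p = c/n^{2/3} ≫ 1/n is above the triangle threshold p ~ 1/n. Asymptotically E[X] ~ (c³/6)·n^{3(1−α)} = (3³/6)·n^{1} → ∞; triangles are abundant w.h.p.

E[X] ≈ 976.54091; in regime p = Θ(1/n^{2/3}) E[X] diverges (above the triangle threshold p ~ 1/n).


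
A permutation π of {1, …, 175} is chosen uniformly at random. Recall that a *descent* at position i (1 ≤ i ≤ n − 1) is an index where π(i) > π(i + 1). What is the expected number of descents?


Write X = Σ X_I over i = 1, …, 174, with X_I the indicator of one descent.
There are 174 indicators.
For each fixed i, the pair (π(i), π(i+1)) is a uniformly random ordered pair of distinct values from {1, …, 175}; by symmetry P[π(i) > π(i+1)] = 1/2.
By linearity: E[X] = 174 · (1/2) = (175 − 1) · (1/2) = 87 ≈ 87.0000.

E[X] = 87 = 87.0000.


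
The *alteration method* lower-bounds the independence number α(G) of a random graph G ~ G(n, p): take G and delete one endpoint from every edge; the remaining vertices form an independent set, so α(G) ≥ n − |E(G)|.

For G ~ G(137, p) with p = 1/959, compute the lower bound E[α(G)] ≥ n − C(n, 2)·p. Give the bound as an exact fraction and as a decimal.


E[|E(G)|] = C(137, 2)·p = 9316 · (1/959) = 68/7.
E[α(G)] ≥ n − E[|E(G)|] = 137 − 68/7 = 891/7.
Numerically: ≈ 127.28571.
(This is only a lower bound; the true E[α(G)] may be larger.)

E[α(G)] ≥ 891/7 ≈ 127.28571.


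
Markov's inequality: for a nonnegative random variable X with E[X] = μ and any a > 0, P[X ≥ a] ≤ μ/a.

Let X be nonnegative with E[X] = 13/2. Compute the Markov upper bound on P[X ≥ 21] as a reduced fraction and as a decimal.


μ = E[X] = 13/2, a = 21.
Markov: P[X ≥ 21] ≤ μ/a = (13/2)/21 = 13/42.
Numerically: ≈ 0.3095.
(Since a = 21 > μ = 6.5000, the bound 13/42 is < 1 and informative.)

P[X ≥ 21] ≤ 13/42 ≈ 0.3095.


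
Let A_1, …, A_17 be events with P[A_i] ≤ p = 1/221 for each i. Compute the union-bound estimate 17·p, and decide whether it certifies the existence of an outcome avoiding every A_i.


Union bound: P[∪_{i=1}^{17} A_i] ≤ Σ_i P[A_i] ≤ 17·p = 17·(1/221) = 1/13.
Numerically: 1/13 ≈ 0.07692.
Is 1/13 < 1? YES.
Since P[∪ A_i] ≤ 1/13 < 1, the complement has P[∩ A_i^c] ≥ 1 − 1/13 = 12/13 > 0, so some outcome avoids every A_i.

17·p = 1/13 ≈ 0.07692; existence CERTIFIED by the union bound.


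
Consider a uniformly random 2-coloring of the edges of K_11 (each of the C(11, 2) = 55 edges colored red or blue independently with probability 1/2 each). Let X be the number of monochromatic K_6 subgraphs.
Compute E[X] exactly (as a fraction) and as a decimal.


Let X = Σ_S X_S over the C(11, 6) = 462 subsets S of size 6, where X_S = 1 if the K_6 on S is monochromatic.
For a fixed S, the K_6 on S has C(6, 2) = 15 edges. P[all 15 edges red] = (1/2)^15, and likewise for blue, so P[monochromatic] = 2·(1/2)^15 = 2^{1 − 15} = 1/16384.
By linearity: E[X] = C(11, 6) · 2^{1 − 15} = 462 · 1/16384 = 231/8192.
Numerically: E[X] ≈ 0.028198.

E[X] = C(11,6)·2^(1−C(6,2)) = 231/8192 ≈ 0.028198.


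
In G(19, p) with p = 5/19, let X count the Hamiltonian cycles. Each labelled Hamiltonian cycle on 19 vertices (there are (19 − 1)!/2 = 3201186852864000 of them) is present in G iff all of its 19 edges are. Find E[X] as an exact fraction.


K_19 has (19 − 1)!/2 = 3201186852864000 labelled Hamiltonian cycles.
For each such Hamiltonian cycle H, let X_H = 1 if all 19 edges of H are present in G. Then P[X_H = 1] = p^{19} = (5/19)^{19} = 19073486328125/1978419655660313589123979.
Summing the indicators: E[X] = Σ_H E[X_H] = 3201186852864000 · p^{19} = 3201186852864000 · 19073486328125/1978419655660313589123979 = 61057793671875000000000000000/1978419655660313589123979.
Numerically: E[X] ≈ 30861.9.

E[X] = 3201186852864000 · (5/19)^{19} = 61057793671875000000000000000/1978419655660313589123979 ≈ 30861.9.


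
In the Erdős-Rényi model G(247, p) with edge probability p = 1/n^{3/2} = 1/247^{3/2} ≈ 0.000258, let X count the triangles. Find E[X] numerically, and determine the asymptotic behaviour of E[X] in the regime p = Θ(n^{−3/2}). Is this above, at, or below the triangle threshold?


Number of potential triangles: C(247, 3) = 2481115.
Each occurs with probability p³ ≈ (0.000258)³ ≈ 1.70948e-11.
By linearity: E[X] = C(247, 3)·p³ ≈ 2481115 · 1.70948e-11 ≈ 0.000.
Since α = 3/2 > 1, p = c/n^{3/2} = o(1/n) is below the triangle threshold p ~ 1/n. Asymptotically E[X] ~ (c³/6)·n^{3(1−α)} = (1³/6)·n^{-1.5} → 0, so by Markov's inequality G has no triangles w.h.p.

E[X] ≈ 0.000; in regime p = Θ(1/n^{3/2}) E[X] tends to 0 (below the triangle threshold p ~ 1/n).


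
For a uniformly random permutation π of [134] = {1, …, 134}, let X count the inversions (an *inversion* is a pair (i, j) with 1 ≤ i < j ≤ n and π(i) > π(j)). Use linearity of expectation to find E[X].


Write X = Σ X_I over the C(134, 2) = 8911 pairs i < j, with X_I the indicator of one inversion.
There are 8911 indicators.
For each fixed pair i < j, the values π(i) and π(j) are two distinct elements of {1, …, 134} in uniformly random order; by symmetry P[π(i) > π(j)] = 1/2.
By linearity: E[X] = 8911 · (1/2) = C(134, 2) · (1/2) = 8911/2 = 8911/2 ≈ 4455.500000.

E[X] = 8911/2 = 4455.500000.


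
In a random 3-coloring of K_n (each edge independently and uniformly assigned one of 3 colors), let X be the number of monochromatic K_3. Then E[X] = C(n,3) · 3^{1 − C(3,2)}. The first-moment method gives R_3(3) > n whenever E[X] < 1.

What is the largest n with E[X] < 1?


We need C(n, 3) · 3^{1 − 3} < 1, i.e. C(n, 3) < 3^{3 − 1} = 9.
Check values of n near the boundary:
  n = 3: C(3, 3) = 1; 1 < 9? YES
  n = 4: C(4, 3) = 4; 4 < 9? YES
  n = 5: C(5, 3) = 10; 10 < 9? NO
  n = 6: C(6, 3) = 20; 20 < 9? NO
The largest n with C(n, 3) < 9 is n = 4 (where E[X] = 4/9 ≈ 0.4444). Hence R_3(3) > 4, i.e. R_3(3) ≥ 5.

Largest n = 4; hence R_3(3) > 4.


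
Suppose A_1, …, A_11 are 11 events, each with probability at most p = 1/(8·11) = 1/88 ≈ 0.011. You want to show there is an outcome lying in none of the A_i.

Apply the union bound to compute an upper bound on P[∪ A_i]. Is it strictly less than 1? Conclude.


Union bound: P[∪_{i=1}^{11} A_i] ≤ Σ_i P[A_i] ≤ 11·p = 11·(1/88) = 1/8.
Numerically: 1/8 ≈ 0.125.
Is 1/8 < 1? YES.
Since P[∪ A_i] ≤ 1/8 < 1, the complement has P[∩ A_i^c] ≥ 1 − 1/8 = 7/8 > 0, so some outcome avoids every A_i.

11·p = 1/8 ≈ 0.125; existence CERTIFIED by the union bound.


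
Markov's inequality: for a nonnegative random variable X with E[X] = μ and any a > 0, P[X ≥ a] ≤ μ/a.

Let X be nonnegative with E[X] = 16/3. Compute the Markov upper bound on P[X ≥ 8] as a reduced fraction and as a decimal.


μ = E[X] = 16/3, a = 8.
Markov: P[X ≥ 8] ≤ μ/a = (16/3)/8 = 2/3.
Numerically: ≈ 0.667.
(Since a = 8 > μ = 5.333, the bound 2/3 is < 1 and informative.)

P[X ≥ 8] ≤ 2/3 ≈ 0.667.


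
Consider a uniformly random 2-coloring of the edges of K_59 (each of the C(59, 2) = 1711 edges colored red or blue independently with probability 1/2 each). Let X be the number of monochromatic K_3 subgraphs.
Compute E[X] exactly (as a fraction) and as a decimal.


Let X = Σ_S X_S over the C(59, 3) = 32509 subsets S of size 3, where X_S = 1 if the K_3 on S is monochromatic.
For a fixed S, the K_3 on S has C(3, 2) = 3 edges. P[all 3 edges red] = (1/2)^3, and likewise for blue, so P[monochromatic] = 2·(1/2)^3 = 2^{1 − 3} = 1/4.
Summing: E[X] = C(59, 3) · 2^{1 − 3} = 32509 · 1/4 = 32509/4.
Numerically: E[X] ≈ 8127.250000.

E[X] = C(59,3)·2^(1−C(3,2)) = 32509/4 ≈ 8127.250000.


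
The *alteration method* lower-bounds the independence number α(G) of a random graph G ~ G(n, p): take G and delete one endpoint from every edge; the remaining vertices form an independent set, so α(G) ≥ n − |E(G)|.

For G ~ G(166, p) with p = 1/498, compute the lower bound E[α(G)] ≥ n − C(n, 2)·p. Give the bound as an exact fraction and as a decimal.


E[|E(G)|] = C(166, 2)·p = 13695 · (1/498) = 55/2.
E[α(G)] ≥ n − E[|E(G)|] = 166 − 55/2 = 277/2.
Numerically: ≈ 138.5000.
(This is only a lower bound; the true E[α(G)] may be larger.)

E[α(G)] ≥ 277/2 ≈ 138.5000.


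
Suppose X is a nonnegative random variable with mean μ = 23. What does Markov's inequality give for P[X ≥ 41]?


μ = E[X] = 23, a = 41.
Markov: P[X ≥ 41] ≤ μ/a = (23)/41 = 23/41.
Numerically: ≈ 0.5610.
(Since a = 41 > μ = 23.0000, the bound 23/41 is < 1 and informative.)

P[X ≥ 41] ≤ 23/41 ≈ 0.5610.


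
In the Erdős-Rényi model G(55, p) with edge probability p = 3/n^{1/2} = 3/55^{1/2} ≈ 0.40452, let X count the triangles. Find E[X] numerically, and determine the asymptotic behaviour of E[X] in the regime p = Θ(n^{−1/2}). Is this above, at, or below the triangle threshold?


Number of potential triangles: C(55, 3) = 26235.
Each occurs with probability p³ ≈ (0.40452)³ ≈ 6.6194168e-02.
By linearity: E[X] = C(55, 3)·p³ ≈ 26235 · 6.6194168e-02 ≈ 1736.60401.
Since α = 1/2 < 1, p = c/n^{1/2} ≫ 1/n is above the triangle threshold p ~ 1/n. Asymptotically E[X] ~ (c³/6)·n^{3(1−α)} = (3³/6)·n^{1.5} → ∞; triangles are abundant w.h.p.

E[X] ≈ 1736.60401; in regime p = Θ(1/n^{1/2}) E[X] diverges (above the triangle threshold p ~ 1/n).


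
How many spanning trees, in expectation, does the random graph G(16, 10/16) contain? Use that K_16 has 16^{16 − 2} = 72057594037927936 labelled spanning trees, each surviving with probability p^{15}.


K_16 has 16^{16 − 2} = 72057594037927936 labelled spanning trees.
For each such spanning tree H, let X_H = 1 if all 15 edges of H are present in G. Then P[X_H = 1] = p^{15} = (5/8)^{15} = 30517578125/35184372088832.
Summing the indicators: E[X] = Σ_H E[X_H] = 72057594037927936 · p^{15} = 72057594037927936 · 30517578125/35184372088832 = 62500000000000.
Numerically: E[X] ≈ 6.25e+13.

E[X] = 72057594037927936 · (5/8)^{15} = 62500000000000 ≈ 6.25e+13.


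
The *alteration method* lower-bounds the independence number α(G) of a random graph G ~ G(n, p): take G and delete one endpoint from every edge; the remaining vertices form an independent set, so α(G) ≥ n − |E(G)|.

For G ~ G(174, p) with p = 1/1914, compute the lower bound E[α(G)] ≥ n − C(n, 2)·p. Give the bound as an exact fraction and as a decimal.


E[|E(G)|] = C(174, 2)·p = 15051 · (1/1914) = 173/22.
E[α(G)] ≥ n − E[|E(G)|] = 174 − 173/22 = 3655/22.
Numerically: ≈ 166.1364.
(This is only a lower bound; the true E[α(G)] may be larger.)

E[α(G)] ≥ 3655/22 ≈ 166.1364.


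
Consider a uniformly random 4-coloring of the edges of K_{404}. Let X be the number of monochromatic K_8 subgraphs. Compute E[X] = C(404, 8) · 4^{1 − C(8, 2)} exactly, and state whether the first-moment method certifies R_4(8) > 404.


E[X] = C(404, 8) · 4^{1 − 28} = 16415071523485570 · 4^{−27} = 16415071523485570/18014398509481984.
As a reduced fraction: E[X] = 8207535761742785/9007199254740992 ≈ 0.9112195.
Is E[X] < 1? YES.
Since E[X] < 1, there exists a 4-coloring of K_{404} with no monochromatic K_8; hence R_4(8) > 404.

E[X] = 8207535761742785/9007199254740992 ≈ 0.9112195; E[X] < 1, so R_4(8) > 404.


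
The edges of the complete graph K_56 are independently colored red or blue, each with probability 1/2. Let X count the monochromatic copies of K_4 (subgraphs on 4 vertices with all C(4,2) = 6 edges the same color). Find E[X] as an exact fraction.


Let X = Σ_S X_S over the C(56, 4) = 367290 subsets S of size 4, where X_S = 1 if the K_4 on S is monochromatic.
For a fixed S, the K_4 on S has C(4, 2) = 6 edges. P[all 6 edges red] = (1/2)^6, and likewise for blue, so P[monochromatic] = 2·(1/2)^6 = 2^{1 − 6} = 1/32.
By linearity of expectation: E[X] = C(56, 4) · 2^{1 − 6} = 367290 · 1/32 = 183645/16.
Numerically: E[X] ≈ 11477.8125.

E[X] = C(56,4)·2^(1−C(4,2)) = 183645/16 ≈ 11477.8125.


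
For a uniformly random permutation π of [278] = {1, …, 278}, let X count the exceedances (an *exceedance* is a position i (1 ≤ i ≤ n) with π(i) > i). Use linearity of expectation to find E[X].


Write X = Σ_{i=1}^{278} X_i, where X_i = 1_{π(i) > i}.
For each fixed i, π(i) is uniform over {1, …, 278} (marginal of a uniform permutation), so P[π(i) > i] = (n − i)/n. Summing: Σ_{i=1}^{278} (n − i)/n = (0 + 1 + … + 277)/278 = 278(278 − 1)/(2·278) = (278 − 1)/2.
Hence E[X] = Σ_{i=1}^{278} (278 − i)/278 = 277/2 ≈ 138.5000.

E[X] = 277/2 = 138.5000.


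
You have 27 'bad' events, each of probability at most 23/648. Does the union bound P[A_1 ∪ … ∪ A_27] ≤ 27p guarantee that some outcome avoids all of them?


Union bound: P[∪_{i=1}^{27} A_i] ≤ Σ_i P[A_i] ≤ 27·p = 27·(23/648) = 23/24.
Numerically: 23/24 ≈ 0.9583333.
Is 23/24 < 1? YES.
Since P[∪ A_i] ≤ 23/24 < 1, the complement has P[∩ A_i^c] ≥ 1 − 23/24 = 1/24 > 0, so some outcome avoids every A_i.

27·p = 23/24 ≈ 0.9583333; existence CERTIFIED by the union bound.


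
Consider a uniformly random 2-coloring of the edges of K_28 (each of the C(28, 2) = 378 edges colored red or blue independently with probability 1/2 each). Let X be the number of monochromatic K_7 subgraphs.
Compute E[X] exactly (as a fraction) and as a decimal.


Let X = Σ_S X_S over the C(28, 7) = 1184040 subsets S of size 7, where X_S = 1 if the K_7 on S is monochromatic.
For a fixed S, the K_7 on S has C(7, 2) = 21 edges. P[all 21 edges red] = (1/2)^21, and likewise for blue, so P[monochromatic] = 2·(1/2)^21 = 2^{1 − 21} = 1/1048576.
By linearity: E[X] = C(28, 7) · 2^{1 − 21} = 1184040 · 1/1048576 = 148005/131072.
Numerically: E[X] ≈ 1.129189.

E[X] = C(28,7)·2^(1−C(7,2)) = 148005/131072 ≈ 1.129189.


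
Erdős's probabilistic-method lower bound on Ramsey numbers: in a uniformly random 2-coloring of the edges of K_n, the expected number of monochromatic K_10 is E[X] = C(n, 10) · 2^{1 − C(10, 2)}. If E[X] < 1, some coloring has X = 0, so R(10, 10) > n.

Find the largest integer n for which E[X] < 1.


We need C(n, 10) · 2^{1 − 45} < 1, i.e. C(n, 10) < 2^{45 − 1} = 17592186044416.
Check values of n near the boundary:
  n = 96: C(96, 10) = 11279926456656; 11279926456656 < 17592186044416? YES
  n = 97: C(97, 10) = 12576469727536; 12576469727536 < 17592186044416? YES
  n = 98: C(98, 10) = 14005614014756; 14005614014756 < 17592186044416? YES
  n = 99: C(99, 10) = 15579278510796; 15579278510796 < 17592186044416? YES
  n = 100: C(100, 10) = 17310309456440; 17310309456440 < 17592186044416? YES
  n = 101: C(101, 10) = 19212541264840; 19212541264840 < 17592186044416? NO
  n = 102: C(102, 10) = 21300860967540; 21300860967540 < 17592186044416? NO
The largest n with C(n, 10) < 17592186044416 is n = 100 (where E[X] = 2163788682055/2199023255552 ≈ 0.984). Hence R(10, 10) > 100, i.e. R(10, 10) ≥ 101.

Largest n = 100; hence R(10, 10) > 100.


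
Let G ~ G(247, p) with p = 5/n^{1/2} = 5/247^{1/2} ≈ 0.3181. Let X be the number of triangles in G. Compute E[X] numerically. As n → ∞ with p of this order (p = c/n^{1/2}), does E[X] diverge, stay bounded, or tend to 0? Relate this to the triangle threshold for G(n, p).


Number of potential triangles: C(247, 3) = 2481115.
Each occurs with probability p³ ≈ (0.3181)³ ≈ 3.220065e-02.
By linearity: E[X] = C(247, 3)·p³ ≈ 2481115 · 3.220065e-02 ≈ 79893.5056.
Since α = 1/2 < 1, p = c/n^{1/2} ≫ 1/n is above the triangle threshold p ~ 1/n. Asymptotically E[X] ~ (c³/6)·n^{3(1−α)} = (5³/6)·n^{1.5} → ∞; triangles are abundant w.h.p.

E[X] ≈ 79893.5056; in regime p = Θ(1/n^{1/2}) E[X] diverges (above the triangle threshold p ~ 1/n).


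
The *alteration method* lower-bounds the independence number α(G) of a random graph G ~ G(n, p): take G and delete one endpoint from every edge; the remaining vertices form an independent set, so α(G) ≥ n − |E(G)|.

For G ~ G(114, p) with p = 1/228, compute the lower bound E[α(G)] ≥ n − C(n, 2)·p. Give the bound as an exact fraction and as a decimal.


E[|E(G)|] = C(114, 2)·p = 6441 · (1/228) = 113/4.
E[α(G)] ≥ n − E[|E(G)|] = 114 − 113/4 = 343/4.
Numerically: ≈ 85.750.
(This is only a lower bound; the true E[α(G)] may be larger.)

E[α(G)] ≥ 343/4 ≈ 85.750.


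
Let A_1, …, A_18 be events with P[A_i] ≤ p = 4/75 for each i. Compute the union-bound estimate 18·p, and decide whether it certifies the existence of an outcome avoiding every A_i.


Union bound: P[∪_{i=1}^{18} A_i] ≤ Σ_i P[A_i] ≤ 18·p = 18·(4/75) = 24/25.
Numerically: 24/25 ≈ 0.960000.
Is 24/25 < 1? YES.
Since P[∪ A_i] ≤ 24/25 < 1, the complement has P[∩ A_i^c] ≥ 1 − 24/25 = 1/25 > 0, so some outcome avoids every A_i.

18·p = 24/25 ≈ 0.960000; existence CERTIFIED by the union bound.


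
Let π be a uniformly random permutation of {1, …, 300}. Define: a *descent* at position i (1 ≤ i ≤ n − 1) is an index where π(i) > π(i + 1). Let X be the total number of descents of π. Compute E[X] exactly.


Write X = Σ X_I over i = 1, …, 299, with X_I the indicator of one descent.
There are 299 indicators.
For each fixed i, the pair (π(i), π(i+1)) is a uniformly random ordered pair of distinct values from {1, …, 300}; by symmetry P[π(i) > π(i+1)] = 1/2.
By linearity: E[X] = 299 · (1/2) = (300 − 1) · (1/2) = 299/2 ≈ 149.500000.

E[X] = 299/2 = 149.500000.


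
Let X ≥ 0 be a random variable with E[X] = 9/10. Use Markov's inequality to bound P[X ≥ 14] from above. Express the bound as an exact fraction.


μ = E[X] = 9/10, a = 14.
Markov: P[X ≥ 14] ≤ μ/a = (9/10)/14 = 9/140.
Numerically: ≈ 0.064.
(Since a = 14 > μ = 0.900, the bound 9/140 is < 1 and informative.)

P[X ≥ 14] ≤ 9/140 ≈ 0.064.


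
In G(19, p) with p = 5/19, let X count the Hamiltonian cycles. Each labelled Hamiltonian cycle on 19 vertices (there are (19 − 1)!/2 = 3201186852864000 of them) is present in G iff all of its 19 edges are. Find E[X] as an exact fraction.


K_19 has (19 − 1)!/2 = 3201186852864000 labelled Hamiltonian cycles.
For each such Hamiltonian cycle H, let X_H = 1 if all 19 edges of H are present in G. Then P[X_H = 1] = p^{19} = (5/19)^{19} = 19073486328125/1978419655660313589123979.
Summing the indicators: E[X] = Σ_H E[X_H] = 3201186852864000 · p^{19} = 3201186852864000 · 19073486328125/1978419655660313589123979 = 61057793671875000000000000000/1978419655660313589123979.
Numerically: E[X] ≈ 30861.9.

E[X] = 3201186852864000 · (5/19)^{19} = 61057793671875000000000000000/1978419655660313589123979 ≈ 30861.9.


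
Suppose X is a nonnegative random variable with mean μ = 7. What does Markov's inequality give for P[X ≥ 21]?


μ = E[X] = 7, a = 21.
Markov: P[X ≥ 21] ≤ μ/a = (7)/21 = 1/3.
Numerically: ≈ 0.333.
(Since a = 21 > μ = 7.000, the bound 1/3 is < 1 and informative.)

P[X ≥ 21] ≤ 1/3 ≈ 0.333.


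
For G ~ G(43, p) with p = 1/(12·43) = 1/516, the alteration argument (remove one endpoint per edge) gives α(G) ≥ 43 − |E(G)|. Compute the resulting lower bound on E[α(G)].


E[|E(G)|] = C(43, 2)·p = 903 · (1/516) = 7/4.
E[α(G)] ≥ n − E[|E(G)|] = 43 − 7/4 = 165/4.
Numerically: ≈ 41.2500.
(This is only a lower bound; the true E[α(G)] may be larger.)

E[α(G)] ≥ 165/4 ≈ 41.2500.


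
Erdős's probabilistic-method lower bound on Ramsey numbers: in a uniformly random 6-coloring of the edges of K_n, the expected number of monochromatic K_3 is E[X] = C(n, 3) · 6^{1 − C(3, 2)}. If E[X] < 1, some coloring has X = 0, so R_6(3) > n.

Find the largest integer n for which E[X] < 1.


We need C(n, 3) · 6^{1 − 3} < 1, i.e. C(n, 3) < 6^{3 − 1} = 36.
Check values of n near the boundary:
  n = 3: C(3, 3) = 1; 1 < 36? YES
  n = 4: C(4, 3) = 4; 4 < 36? YES
  n = 5: C(5, 3) = 10; 10 < 36? YES
  n = 6: C(6, 3) = 20; 20 < 36? YES
  n = 7: C(7, 3) = 35; 35 < 36? YES
  n = 8: C(8, 3) = 56; 56 < 36? NO
  n = 9: C(9, 3) = 84; 84 < 36? NO
  n = 10: C(10, 3) = 120; 120 < 36? NO
The largest n with C(n, 3) < 36 is n = 7 (where E[X] = 35/36 ≈ 0.972222). Hence R_6(3) > 7, i.e. R_6(3) ≥ 8.

Largest n = 7; hence R_6(3) > 7.


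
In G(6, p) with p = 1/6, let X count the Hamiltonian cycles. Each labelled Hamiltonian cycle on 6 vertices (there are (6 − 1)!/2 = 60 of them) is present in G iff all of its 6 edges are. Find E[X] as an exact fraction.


K_6 has (6 − 1)!/2 = 60 labelled Hamiltonian cycles.
For each such Hamiltonian cycle H, let X_H = 1 if all 6 edges of H are present in G. Then P[X_H = 1] = p^{6} = (1/6)^{6} = 1/46656.
By linearity of expectation: E[X] = Σ_H E[X_H] = 60 · p^{6} = 60 · 1/46656 = 5/3888.
Numerically: E[X] ≈ 0.001286.

E[X] = 60 · (1/6)^{6} = 5/3888 ≈ 0.001286.


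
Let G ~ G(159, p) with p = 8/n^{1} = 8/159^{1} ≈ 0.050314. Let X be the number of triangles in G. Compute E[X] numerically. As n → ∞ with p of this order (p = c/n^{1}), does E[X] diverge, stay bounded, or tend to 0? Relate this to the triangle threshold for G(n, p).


Number of potential triangles: C(159, 3) = 657359.
Each occurs with probability p³ ≈ (0.050314)³ ≈ 1.2737335e-04.
By linearity: E[X] = C(159, 3)·p³ ≈ 657359 · 1.2737335e-04 ≈ 83.73002.
Here α = 1, so p = 8/n is exactly at the triangle threshold p ~ 1/n. Asymptotically E[X] → c³/6 = 8³/6 = 256/3 ≈ 85.33333, a bounded constant. In this regime the triangle count is asymptotically Poisson(c³/6).

E[X] ≈ 83.73002; in regime p = Θ(1/n^{1}) E[X] stays bounded (at the triangle threshold p ~ 1/n).


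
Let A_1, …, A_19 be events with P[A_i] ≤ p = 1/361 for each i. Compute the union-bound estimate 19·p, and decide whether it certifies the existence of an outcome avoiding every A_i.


Union bound: P[∪_{i=1}^{19} A_i] ≤ Σ_i P[A_i] ≤ 19·p = 19·(1/361) = 1/19.
Numerically: 1/19 ≈ 0.0526316.
Is 1/19 < 1? YES.
Since P[∪ A_i] ≤ 1/19 < 1, the complement has P[∩ A_i^c] ≥ 1 − 1/19 = 18/19 > 0, so some outcome avoids every A_i.

19·p = 1/19 ≈ 0.0526316; existence CERTIFIED by the union bound.


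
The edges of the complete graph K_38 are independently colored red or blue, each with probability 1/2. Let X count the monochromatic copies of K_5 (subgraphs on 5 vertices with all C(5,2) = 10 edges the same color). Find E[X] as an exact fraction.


Let X = Σ_S X_S over the C(38, 5) = 501942 subsets S of size 5, where X_S = 1 if the K_5 on S is monochromatic.
For a fixed S, the K_5 on S has C(5, 2) = 10 edges. P[all 10 edges red] = (1/2)^10, and likewise for blue, so P[monochromatic] = 2·(1/2)^10 = 2^{1 − 10} = 1/512.
Summing: E[X] = C(38, 5) · 2^{1 − 10} = 501942 · 1/512 = 250971/256.
Numerically: E[X] ≈ 980.355.

E[X] = C(38,5)·2^(1−C(5,2)) = 250971/256 ≈ 980.355.


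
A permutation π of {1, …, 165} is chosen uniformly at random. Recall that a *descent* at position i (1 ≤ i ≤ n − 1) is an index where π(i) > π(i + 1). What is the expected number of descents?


Write X = Σ X_I over i = 1, …, 164, with X_I the indicator of one descent.
There are 164 indicators.
For each fixed i, the pair (π(i), π(i+1)) is a uniformly random ordered pair of distinct values from {1, …, 165}; by symmetry P[π(i) > π(i+1)] = 1/2.
By linearity: E[X] = 164 · (1/2) = (165 − 1) · (1/2) = 82 ≈ 82.000000.

E[X] = 82 = 82.000000.


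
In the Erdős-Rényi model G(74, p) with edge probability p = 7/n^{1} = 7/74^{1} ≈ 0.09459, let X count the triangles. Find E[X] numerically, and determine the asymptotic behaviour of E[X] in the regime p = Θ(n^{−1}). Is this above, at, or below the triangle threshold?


Number of potential triangles: C(74, 3) = 64824.
Each occurs with probability p³ ≈ (0.09459)³ ≈ 8.464454e-04.
By linearity: E[X] = C(74, 3)·p³ ≈ 64824 · 8.464454e-04 ≈ 54.8700.
Here α = 1, so p = 7/n is exactly at the triangle threshold p ~ 1/n. Asymptotically E[X] → c³/6 = 7³/6 = 343/6 ≈ 57.1667, a bounded constant. In this regime the triangle count is asymptotically Poisson(c³/6).

E[X] ≈ 54.8700; in regime p = Θ(1/n^{1}) E[X] stays bounded (at the triangle threshold p ~ 1/n).


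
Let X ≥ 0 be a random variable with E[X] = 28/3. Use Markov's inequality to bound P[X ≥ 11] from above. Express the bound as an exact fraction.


μ = E[X] = 28/3, a = 11.
Markov: P[X ≥ 11] ≤ μ/a = (28/3)/11 = 28/33.
Numerically: ≈ 0.84848.
(Since a = 11 > μ = 9.33333, the bound 28/33 is < 1 and informative.)

P[X ≥ 11] ≤ 28/33 ≈ 0.84848.


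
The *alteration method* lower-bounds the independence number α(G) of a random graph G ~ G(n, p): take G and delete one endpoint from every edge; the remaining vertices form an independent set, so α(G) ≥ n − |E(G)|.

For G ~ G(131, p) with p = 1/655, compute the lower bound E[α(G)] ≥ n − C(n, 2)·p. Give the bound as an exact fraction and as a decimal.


E[|E(G)|] = C(131, 2)·p = 8515 · (1/655) = 13.
E[α(G)] ≥ n − E[|E(G)|] = 131 − 13 = 118.
Numerically: ≈ 118.000000.
(This is only a lower bound; the true E[α(G)] may be larger.)

E[α(G)] ≥ 118 ≈ 118.000000.


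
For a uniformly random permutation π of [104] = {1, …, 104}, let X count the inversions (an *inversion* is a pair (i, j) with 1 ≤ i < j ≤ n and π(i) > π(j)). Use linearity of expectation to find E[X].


Write X = Σ X_I over the C(104, 2) = 5356 pairs i < j, with X_I the indicator of one inversion.
There are 5356 indicators.
For each fixed pair i < j, the values π(i) and π(j) are two distinct elements of {1, …, 104} in uniformly random order; by symmetry P[π(i) > π(j)] = 1/2.
By linearity: E[X] = 5356 · (1/2) = C(104, 2) · (1/2) = 5356/2 = 2678 ≈ 2678.0000.

E[X] = 2678 = 2678.0000.


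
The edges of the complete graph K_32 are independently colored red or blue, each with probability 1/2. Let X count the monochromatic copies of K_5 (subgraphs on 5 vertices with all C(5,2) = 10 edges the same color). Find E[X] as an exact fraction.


Let X = Σ_S X_S over the C(32, 5) = 201376 subsets S of size 5, where X_S = 1 if the K_5 on S is monochromatic.
For a fixed S, the K_5 on S has C(5, 2) = 10 edges. P[all 10 edges red] = (1/2)^10, and likewise for blue, so P[monochromatic] = 2·(1/2)^10 = 2^{1 − 10} = 1/512.
By linearity: E[X] = C(32, 5) · 2^{1 − 10} = 201376 · 1/512 = 6293/16.
Numerically: E[X] ≈ 393.312500.

E[X] = C(32,5)·2^(1−C(5,2)) = 6293/16 ≈ 393.312500.


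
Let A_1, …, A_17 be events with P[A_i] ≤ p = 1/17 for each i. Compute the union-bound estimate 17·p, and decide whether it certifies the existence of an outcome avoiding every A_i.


Union bound: P[∪_{i=1}^{17} A_i] ≤ Σ_i P[A_i] ≤ 17·p = 17·(1/17) = 1.
Numerically: 1 ≈ 1.00000.
Is 1 < 1? NO.
Since the bound 1 is ≥ 1, the union bound is uninformative here; it does NOT by itself certify existence.

17·p = 1 ≈ 1.00000; existence NOT certified by the union bound.


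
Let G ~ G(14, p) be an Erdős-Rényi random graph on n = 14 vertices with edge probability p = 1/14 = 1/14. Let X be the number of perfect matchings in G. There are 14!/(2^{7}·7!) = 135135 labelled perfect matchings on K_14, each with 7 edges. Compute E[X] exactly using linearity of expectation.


K_14 has 14!/(2^{7}·7!) = 135135 labelled perfect matchings.
For each such perfect matching H, let X_H = 1 if all 7 edges of H are present in G. Then P[X_H = 1] = p^{7} = (1/14)^{7} = 1/105413504.
Summing the indicators: E[X] = Σ_H E[X_H] = 135135 · p^{7} = 135135 · 1/105413504 = 19305/15059072.
Numerically: E[X] ≈ 0.001282.

E[X] = 135135 · (1/14)^{7} = 19305/15059072 ≈ 0.001282.


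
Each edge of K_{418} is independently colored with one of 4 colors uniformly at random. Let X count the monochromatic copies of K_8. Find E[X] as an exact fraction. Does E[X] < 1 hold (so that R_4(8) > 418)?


E[X] = C(418, 8) · 4^{1 − 28} = 21608403021078588 · 4^{−27} = 21608403021078588/18014398509481984.
As a reduced fraction: E[X] = 5402100755269647/4503599627370496 ≈ 1.19951.
Is E[X] < 1? NO.
Since E[X] ≥ 1, the first-moment bound is inconclusive at n = 418; it does NOT by itself certify R_4(8) > 418.

E[X] = 5402100755269647/4503599627370496 ≈ 1.19951; E[X] ≥ 1; first-moment method inconclusive here.


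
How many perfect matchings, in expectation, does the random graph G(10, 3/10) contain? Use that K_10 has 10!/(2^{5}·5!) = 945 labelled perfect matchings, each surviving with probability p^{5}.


K_10 has 10!/(2^{5}·5!) = 945 labelled perfect matchings.
For each such perfect matching H, let X_H = 1 if all 5 edges of H are present in G. Then P[X_H = 1] = p^{5} = (3/10)^{5} = 243/100000.
Summing the indicators: E[X] = Σ_H E[X_H] = 945 · p^{5} = 945 · 243/100000 = 45927/20000.
Numerically: E[X] ≈ 2.3.

E[X] = 945 · (3/10)^{5} = 45927/20000 ≈ 2.3.


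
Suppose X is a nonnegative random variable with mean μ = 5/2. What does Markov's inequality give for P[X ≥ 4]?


μ = E[X] = 5/2, a = 4.
Markov: P[X ≥ 4] ≤ μ/a = (5/2)/4 = 5/8.
Numerically: ≈ 0.625.
(Since a = 4 > μ = 2.500, the bound 5/8 is < 1 and informative.)

P[X ≥ 4] ≤ 5/8 ≈ 0.625.


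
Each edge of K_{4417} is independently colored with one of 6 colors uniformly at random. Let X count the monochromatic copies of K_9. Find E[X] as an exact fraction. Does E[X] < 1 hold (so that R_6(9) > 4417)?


E[X] = C(4417, 9) · 6^{1 − 36} = 1749208766098544225331185560 · 6^{−35} = 1749208766098544225331185560/1719070799748422591028658176.
As a reduced fraction: E[X] = 218651095762318028166398195/214883849968552823878582272 ≈ 1.017532.
Is E[X] < 1? NO.
Since E[X] ≥ 1, the first-moment bound is inconclusive at n = 4417; it does NOT by itself certify R_6(9) > 4417.

E[X] = 218651095762318028166398195/214883849968552823878582272 ≈ 1.017532; E[X] ≥ 1; first-moment method inconclusive here.
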